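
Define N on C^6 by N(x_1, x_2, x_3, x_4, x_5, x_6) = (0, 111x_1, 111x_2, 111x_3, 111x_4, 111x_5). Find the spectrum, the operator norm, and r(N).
sigma(N) = {0}; ||N|| = 111; r(N) = 0. (N is nilpotent with N^6 = 0.)

On C^6, N is a strictly lower-triangular matrix with 111 on the subdiagonal and zeros elsewhere, so its characteristic polynomial is lambda^6 and every eigenvalue is 0: sigma(N) = {0}. For the operator norm, N e_i = 111e_{i+1} for i = 1, ..., 5 and N e_6 = 0, so the singular values of N are 111 (with multiplicity 5) and 0; hence ||N|| = 111. The spectral radius r(N) = max|lambda| = 0. Note ||N|| > r(N) — characteristic of non-normal nilpotent operators. Indeed N^6 = 0.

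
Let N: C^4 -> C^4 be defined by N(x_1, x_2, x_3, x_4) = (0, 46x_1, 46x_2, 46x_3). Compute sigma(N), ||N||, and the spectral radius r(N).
sigma(N) = {0}; ||N|| = 46; r(N) = 0. (N is nilpotent with N^4 = 0.)

On C^4, N is a strictly lower-triangular matrix with 46 on the subdiagonal and zeros elsewhere, so its characteristic polynomial is lambda^4 and every eigenvalue is 0: sigma(N) = {0}. For the operator norm, N e_i = 46e_{i+1} for i = 1, ..., 3 and N e_4 = 0, so the singular values of N are 46 (with multiplicity 3) and 0; hence ||N|| = 46. The spectral radius r(N) = max|lambda| = 0. Note ||N|| > r(N) — characteristic of non-normal nilpotent operators. Indeed N^4 = 0.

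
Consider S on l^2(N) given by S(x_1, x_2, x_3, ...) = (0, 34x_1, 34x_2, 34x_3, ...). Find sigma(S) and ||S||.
sigma(S) = closed disk {z in C : |z| ≤ 34}; ||S|| = 34

Note S = 34·U where U is the unit right shift (U x)_k = x_{k-1} (with x_0 := 0); so ||S|| = 34||U|| and sigma(S) = 34·sigma(U). ||S x||^2 = sum_{k≥1} |34x_k|^2 = 1156||x||^2, so ||S|| = 34 and sigma(S) ⊂ {|z| ≤ 34}. For any |lambda| < 34, the equation (S - lambda I) x = 0 forces x_1 = 0, then 34x_k = lambda x_{k+1} ⇒ x = 0, so S has no eigenvalues. But (S - lambda I) is not surjective for |lambda| < 34: solving (S - lambda I) x = e_1 would require x_n proportional to (lambda/34)^(-n), which is not in l^2. So every |lambda| < 34 lies in the residual spectrum. The boundary |lambda| = 34 is in the approximate point spectrum (the spectrum is closed). Hence sigma(S) is the closed disk of radius 34.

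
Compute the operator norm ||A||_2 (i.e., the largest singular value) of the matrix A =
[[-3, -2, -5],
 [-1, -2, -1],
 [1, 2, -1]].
||A||_2 ≈ 6.5021 (= sqrt(largest eigenvalue of A^T A))

||A||_2 = sigma_max(A) = sqrt(lambda_max(A^T A)). Form the symmetric matrix M = A^T A =
[[11, 10, 15],
 [10, 12, 10],
 [15, 10, 27]].
Its characteristic polynomial (trace, sum of principal 2x2 minors, determinant of M give the coefficients) is
  p(λ) = det(λ I - M) = λ^3 - 50λ^2 + 328λ - 64.
No integer candidate from the rational root theorem (±divisors of 64) is a root, so the roots are irrational. The cubic discriminant is Δ = 114592000 > 0, so there are three distinct real roots. p(0) = -64 and p(1) = 215 have opposite signs, so a root lies in (0, 1); Newton's method refines it to λ ≈ 0.2013. p(7) = 125 and p(8) = -128 have opposite signs, so a root lies in (7, 8); Newton's method refines it to λ ≈ 7.5212. p(42) = -400 and p(43) = 1097 have opposite signs, so a root lies in (42, 43); Newton's method refines it to λ ≈ 42.2776. Check (Vieta): the three roots sum to 50, matching tr M = 50.
So the eigenvalues of A^T A are ≈ 0.2013, 7.5212, 42.2776 (all ≥ 0, as they must be for A^T A). The largest is λ_max ≈ 42.2776, hence ||A||_2 = sqrt(λ_max) ≈ 6.5021.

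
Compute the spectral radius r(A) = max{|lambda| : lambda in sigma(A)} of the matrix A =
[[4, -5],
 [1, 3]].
r(A) = sqrt(17) ≈ 4.1231

The eigenvalues of A are the roots of its characteristic polynomial. With M = A (coefficients from the trace and determinant):
  p(λ) = det(λ I - M) = λ^2 - 7λ + 17.
For λ^2 - 7λ + 17 the discriminant is -19. It is negative, so the roots are the complex-conjugate pair λ = 7/2 ± (sqrt(19)/2) i ≈ 3.5 ± 2.1794i. For a conjugate pair the product of the roots equals the constant term, so |λ|^2 = 17 and |λ| = sqrt(17) ≈ 4.1231.
Thus the eigenvalues (to 4 decimals) are 3.5 ± 2.1794i (modulus 4.1231). The spectral radius is the largest modulus: r(A) = sqrt(17) ≈ 4.1231. (Cross-check: r(A) ≤ ||A||_2 ≈ 6.6713; equality holds whenever A is normal, though it can also hold for some non-normal A.)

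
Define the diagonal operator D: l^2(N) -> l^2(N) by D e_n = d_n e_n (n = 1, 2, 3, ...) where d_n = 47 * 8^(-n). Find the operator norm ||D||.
||D|| = 47/8 (attained at n = 1)

For D diagonal, ||D|| = sup_n |d_n|. The sequence d_n = 47 * 8^(-n) is positive and strictly decreasing (ratio 8^(-1) < 1), so the supremum is d_1 = 47/8. Hence ||D|| = 47/8.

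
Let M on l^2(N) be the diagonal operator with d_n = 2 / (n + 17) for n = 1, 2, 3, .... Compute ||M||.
||M|| = 1/9 (attained at n = 1)

For M diagonal, ||M|| = sup_n |d_n| = sup_n 2/(n + 17). This is positive and strictly decreasing in n, so the supremum is attained at n = 1: d_1 = 2/(1 + 17) = 1/9. Hence ||M|| = 1/9.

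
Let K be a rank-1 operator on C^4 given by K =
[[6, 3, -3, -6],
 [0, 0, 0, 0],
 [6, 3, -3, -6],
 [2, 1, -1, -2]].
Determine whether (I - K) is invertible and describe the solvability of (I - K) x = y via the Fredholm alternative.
(I - K) is singular (det(I - K) = 0, i.e. 1 ∈ sigma(K)). (I - K) x = y is solvable iff y ⊥ ker((I - K)^*) = span{(2, 1, -1, -2)}, i.e. iff 2y_1 + y_2 - y_3 - 2y_4 = 0. When solvable, the solutions are x = y + c·(3, 0, 3, 1), c arbitrary (ker(I - K) = span{(3, 0, 3, 1)}, dimension 1).

K has rank 1, so it is an outer product K = u v^T: every row of K is a multiple of one row vector. Reading off the entries, u = (3, 0, 3, 1) and v = (2, 1, -1, -2) (row i of K equals u_i·v^T). A rank-one matrix u v^T satisfies K u = u (v·u) and kills the (3)-dimensional subspace v^⊥, so its characteristic polynomial is lambda^3 (lambda - v·u) with v·u = tr K = 1. Hence the eigenvalues of I - K are 1 (multiplicity 3) and 1 - (1) = 0, so det(I - K) = 0. (Direct check: I - K =
[[-5, -3, 3, 6],
 [0, 1, 0, 0],
 [-6, -3, 4, 6],
 [-2, -1, 1, 3]]
has determinant 0.) So 1 is an eigenvalue of K and (I - K) is not invertible. The finite-dimensional Fredholm alternative says: either (I - K) is invertible, or ker(I - K) ≠ {0} and then range(I - K) = ker((I - K)^*)^⊥, with dim ker(I - K) = dim ker((I - K)^*). We are in the second case, so we need both kernels. Kernel of I - K: (I - K) u = u - u (v·u) = u - u = 0, so ker(I - K) = span{u} = span{(3, 0, 3, 1)} (it is exactly 1-dimensional because rank(I - K) = 3). Kernel of the adjoint: K is real, so (I - K)^* = I - K^T = I - v u^T, and (I - v u^T) v = v - v (u·v) = 0; hence ker((I - K)^*) = span{v} = span{(2, 1, -1, -2)}. Therefore (I - K) x = y is solvable iff <y, v> = 0, i.e. iff 2y_1 + y_2 - y_3 - 2y_4 = 0. When this holds, K y = u (v·y) = 0, so (I - K) y = y and x = y is a particular solution; the full solution set is the line x = y + c·u = y + c·(3, 0, 3, 1), c ∈ C.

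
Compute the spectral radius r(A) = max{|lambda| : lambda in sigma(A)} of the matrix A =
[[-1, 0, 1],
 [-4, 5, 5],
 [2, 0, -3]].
r(A) = 5

The eigenvalues of A are the roots of its characteristic polynomial. With M = A (coefficients from the trace, the sum of principal 2x2 minors, and det A):
  p(λ) = det(λ I - M) = λ^3 - λ^2 - 19λ - 5.
By the rational root theorem any rational root is an integer divisor of 5. Testing λ = 5: p(5) = 125 - 25 - 95 - 5 = 0, so λ = 5 is a root. Dividing out (λ - 5) leaves p(λ) = (λ - 5)(λ^2 + 4λ + 1). For λ^2 + 4λ + 1 the discriminant is 12. It is nonnegative but not a perfect square, so the roots are real and irrational: λ = (-4 ± sqrt(12))/2 ≈ -0.2679, -3.7321.
Thus the eigenvalues (to 4 decimals) are -0.2679 (modulus 0.2679); -3.7321 (modulus 3.7321); 5 (modulus 5). The spectral radius is the largest modulus: r(A) = 5. (Cross-check: r(A) ≤ ||A||_2 ≈ 8.7173; equality holds whenever A is normal, though it can also hold for some non-normal A.)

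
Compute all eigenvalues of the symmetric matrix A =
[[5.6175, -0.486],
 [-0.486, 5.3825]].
sigma(A) ≈ {5, 6}

A is real symmetric, so its spectrum consists of real eigenvalues. Expanding the characteristic polynomial of the displayed matrix gives
  det(λ I - A) = p(λ) = λ^2 + (-11)λ + (30).
Solving p(λ) = 0 yields eigenvalues ≈ 5, 6. (A is shown rounded to 4 decimals, so these recover the underlying integer eigenvalues to within that precision.)
Verification: the trace of A = 11 equals the sum of eigenvalues 11, and det(A) ≈ 30.0000 matches the eigenvalue product 30.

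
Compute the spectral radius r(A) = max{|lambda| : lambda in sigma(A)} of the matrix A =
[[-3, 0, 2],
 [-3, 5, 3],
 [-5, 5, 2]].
r(A) = 7

The eigenvalues of A are the roots of its characteristic polynomial. With M = A (coefficients from the trace, the sum of principal 2x2 minors, and det A):
  p(λ) = det(λ I - M) = λ^3 - 4λ^2 - 16λ - 35.
By the rational root theorem any rational root is an integer divisor of 35. Testing λ = 7: p(7) = 343 - 196 - 112 - 35 = 0, so λ = 7 is a root. Dividing out (λ - 7) leaves p(λ) = (λ - 7)(λ^2 + 3λ + 5). For λ^2 + 3λ + 5 the discriminant is -11. It is negative, so the roots are the complex-conjugate pair λ = -3/2 ± (sqrt(11)/2) i ≈ -1.5 ± 1.6583i. For a conjugate pair the product of the roots equals the constant term, so |λ|^2 = 5 and |λ| = sqrt(5) ≈ 2.2361.
Thus the eigenvalues (to 4 decimals) are -1.5 ± 1.6583i (modulus 2.2361); 7 (modulus 7). The spectral radius is the largest modulus: r(A) = 7. (Cross-check: r(A) ≤ ||A||_2 ≈ 10.0714; equality holds whenever A is normal, though it can also hold for some non-normal A.)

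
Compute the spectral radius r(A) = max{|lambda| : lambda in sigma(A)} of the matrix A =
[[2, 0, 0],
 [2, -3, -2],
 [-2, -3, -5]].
r(A) = (8 + sqrt(28))/2 ≈ 6.6458

The eigenvalues of A are the roots of its characteristic polynomial. With M = A (coefficients from the trace, the sum of principal 2x2 minors, and det A):
  p(λ) = det(λ I - M) = λ^3 + 6λ^2 - 7λ - 18.
By the rational root theorem any rational root is an integer divisor of 18. Testing λ = 2: p(2) = 8 + 24 - 14 - 18 = 0, so λ = 2 is a root. Dividing out (λ - 2) leaves p(λ) = (λ - 2)(λ^2 + 8λ + 9). For λ^2 + 8λ + 9 the discriminant is 28. It is nonnegative but not a perfect square, so the roots are real and irrational: λ = (-8 ± sqrt(28))/2 ≈ -1.3542, -6.6458.
Thus the eigenvalues (to 4 decimals) are -1.3542 (modulus 1.3542); -6.6458 (modulus 6.6458); 2 (modulus 2). The spectral radius is the largest modulus: r(A) = (8 + sqrt(28))/2 ≈ 6.6458. (Cross-check: r(A) ≤ ||A||_2 ≈ 6.7735; equality holds whenever A is normal, though it can also hold for some non-normal A.)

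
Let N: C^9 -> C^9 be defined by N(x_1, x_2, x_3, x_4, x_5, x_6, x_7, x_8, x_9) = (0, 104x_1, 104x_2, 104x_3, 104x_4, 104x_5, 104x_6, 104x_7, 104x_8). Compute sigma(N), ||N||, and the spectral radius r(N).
sigma(N) = {0}; ||N|| = 104; r(N) = 0. (N is nilpotent with N^9 = 0.)

On C^9, N is a strictly lower-triangular matrix with 104 on the subdiagonal and zeros elsewhere, so its characteristic polynomial is lambda^9 and every eigenvalue is 0: sigma(N) = {0}. For the operator norm, N e_i = 104e_{i+1} for i = 1, ..., 8 and N e_9 = 0, so the singular values of N are 104 (with multiplicity 8) and 0; hence ||N|| = 104. The spectral radius r(N) = max|lambda| = 0. Note ||N|| > r(N) — characteristic of non-normal nilpotent operators. Indeed N^9 = 0.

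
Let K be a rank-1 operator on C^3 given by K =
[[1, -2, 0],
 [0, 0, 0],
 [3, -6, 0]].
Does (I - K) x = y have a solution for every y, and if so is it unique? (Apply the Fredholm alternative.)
(I - K) is singular (det(I - K) = 0, i.e. 1 ∈ sigma(K)). (I - K) x = y is solvable iff y ⊥ ker((I - K)^*) = span{(1, -2, 0)}, i.e. iff y_1 - 2y_2 = 0. When solvable, the solutions are x = y + c·(1, 0, 3), c arbitrary (ker(I - K) = span{(1, 0, 3)}, dimension 1).

K has rank 1, so it is an outer product K = u v^T: every row of K is a multiple of one row vector. Reading off the entries, u = (1, 0, 3) and v = (1, -2, 0) (row i of K equals u_i·v^T). A rank-one matrix u v^T satisfies K u = u (v·u) and kills the (2)-dimensional subspace v^⊥, so its characteristic polynomial is lambda^2 (lambda - v·u) with v·u = tr K = 1. Hence the eigenvalues of I - K are 1 (multiplicity 2) and 1 - (1) = 0, so det(I - K) = 0. (Direct check: I - K =
[[0, 2, 0],
 [0, 1, 0],
 [-3, 6, 1]]
has determinant 0.) So 1 is an eigenvalue of K and (I - K) is not invertible. The finite-dimensional Fredholm alternative says: either (I - K) is invertible, or ker(I - K) ≠ {0} and then range(I - K) = ker((I - K)^*)^⊥, with dim ker(I - K) = dim ker((I - K)^*). We are in the second case, so we need both kernels. Kernel of I - K: (I - K) u = u - u (v·u) = u - u = 0, so ker(I - K) = span{u} = span{(1, 0, 3)} (it is exactly 1-dimensional because rank(I - K) = 2). Kernel of the adjoint: K is real, so (I - K)^* = I - K^T = I - v u^T, and (I - v u^T) v = v - v (u·v) = 0; hence ker((I - K)^*) = span{v} = span{(1, -2, 0)}. Therefore (I - K) x = y is solvable iff <y, v> = 0, i.e. iff y_1 - 2y_2 = 0. When this holds, K y = u (v·y) = 0, so (I - K) y = y and x = y is a particular solution; the full solution set is the line x = y + c·u = y + c·(1, 0, 3), c ∈ C.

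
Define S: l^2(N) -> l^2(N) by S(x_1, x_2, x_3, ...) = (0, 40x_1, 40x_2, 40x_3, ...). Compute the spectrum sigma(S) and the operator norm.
sigma(S) = closed disk {z in C : |z| ≤ 40}; ||S|| = 40

Note S = 40·U where U is the unit right shift (U x)_k = x_{k-1} (with x_0 := 0); so ||S|| = 40||U|| and sigma(S) = 40·sigma(U). ||S x||^2 = sum_{k≥1} |40x_k|^2 = 1600||x||^2, so ||S|| = 40 and sigma(S) ⊂ {|z| ≤ 40}. For any |lambda| < 40, the equation (S - lambda I) x = 0 forces x_1 = 0, then 40x_k = lambda x_{k+1} ⇒ x = 0, so S has no eigenvalues. But (S - lambda I) is not surjective for |lambda| < 40: solving (S - lambda I) x = e_1 would require x_n proportional to (lambda/40)^(-n), which is not in l^2. So every |lambda| < 40 lies in the residual spectrum. The boundary |lambda| = 40 is in the approximate point spectrum (the spectrum is closed). Hence sigma(S) is the closed disk of radius 40.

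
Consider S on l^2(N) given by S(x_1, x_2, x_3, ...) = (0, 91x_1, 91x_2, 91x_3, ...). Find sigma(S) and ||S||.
sigma(S) = closed disk {z in C : |z| ≤ 91}; ||S|| = 91

Note S = 91·U where U is the unit right shift (U x)_k = x_{k-1} (with x_0 := 0); so ||S|| = 91||U|| and sigma(S) = 91·sigma(U). ||S x||^2 = sum_{k≥1} |91x_k|^2 = 8281||x||^2, so ||S|| = 91 and sigma(S) ⊂ {|z| ≤ 91}. For any |lambda| < 91, the equation (S - lambda I) x = 0 forces x_1 = 0, then 91x_k = lambda x_{k+1} ⇒ x = 0, so S has no eigenvalues. But (S - lambda I) is not surjective for |lambda| < 91: solving (S - lambda I) x = e_1 would require x_n proportional to (lambda/91)^(-n), which is not in l^2. So every |lambda| < 91 lies in the residual spectrum. The boundary |lambda| = 91 is in the approximate point spectrum (the spectrum is closed). Hence sigma(S) is the closed disk of radius 91.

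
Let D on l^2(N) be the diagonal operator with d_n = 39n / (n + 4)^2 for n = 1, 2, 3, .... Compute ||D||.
||D|| = 39/16 (attained at n = 4)

For D diagonal, ||D|| = sup_n |d_n|. Treat f(x) = 39x / (x + 4)^2 for real x > 0. By the quotient rule, f'(x) = 39(4 - x)/(x + 4)^3, which is positive for x < 4 and negative for x > 4. So f has a unique maximum at x = 4, and since 4 is a positive integer, the supremum over n ≥ 1 is attained at n = 4: d_4 = 39·4/(4 + 4)^2 = 39·4/64 = 39/16. Hence ||D|| = 39/16.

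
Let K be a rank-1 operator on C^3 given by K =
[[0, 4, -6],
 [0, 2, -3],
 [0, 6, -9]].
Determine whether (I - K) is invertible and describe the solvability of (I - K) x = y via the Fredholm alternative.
(I - K) is invertible (det(I - K) = 8 ≠ 0), so for every y in C^3 the equation (I - K) x = y has a unique solution.

K has rank 1, so it is an outer product K = u v^T: every row of K is a multiple of one row vector. Reading off the entries, u = (2, 1, 3) and v = (0, 2, -3) (row i of K equals u_i·v^T). A rank-one matrix u v^T satisfies K u = u (v·u) and kills the (2)-dimensional subspace v^⊥, so its characteristic polynomial is lambda^2 (lambda - v·u) with v·u = tr K = -7. Hence the eigenvalues of I - K are 1 (multiplicity 2) and 1 - (-7) = 8, so det(I - K) = 8. (Direct check: I - K =
[[1, -4, 6],
 [0, -1, 3],
 [0, -6, 10]]
has determinant 8.) The finite-dimensional Fredholm alternative says: either (I - K) is invertible, or ker(I - K) ≠ {0} and then range(I - K) = ker((I - K)^*)^⊥, with dim ker(I - K) = dim ker((I - K)^*). Since det(I - K) ≠ 0, 1 is not an eigenvalue of K and ker(I - K) = {0}, so we are in the first case: for every y there is a unique x = (I - K)^(-1) y. Explicitly, by the Sherman–Morrison formula, (I - u v^T)^(-1) = I + u v^T/(1 - v·u), i.e. (I - K)^(-1) = I + K/(8).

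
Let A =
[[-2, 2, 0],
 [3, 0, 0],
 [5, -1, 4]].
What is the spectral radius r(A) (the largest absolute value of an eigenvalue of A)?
r(A) = 4

The eigenvalues of A are the roots of its characteristic polynomial. With M = A (coefficients from the trace, the sum of principal 2x2 minors, and det A):
  p(λ) = det(λ I - M) = λ^3 - 2λ^2 - 14λ + 24.
By the rational root theorem any rational root is an integer divisor of 24. Testing λ = 4: p(4) = 64 - 32 - 56 + 24 = 0, so λ = 4 is a root. Dividing out (λ - 4) leaves p(λ) = (λ - 4)(λ^2 + 2λ - 6). For λ^2 + 2λ - 6 the discriminant is 28. It is nonnegative but not a perfect square, so the roots are real and irrational: λ = (-2 ± sqrt(28))/2 ≈ 1.6458, -3.6458.
Thus the eigenvalues (to 4 decimals) are 1.6458 (modulus 1.6458); -3.6458 (modulus 3.6458); 4 (modulus 4). The spectral radius is the largest modulus: r(A) = 4. (Cross-check: r(A) ≤ ||A||_2 ≈ 7.202; equality holds whenever A is normal, though it can also hold for some non-normal A.)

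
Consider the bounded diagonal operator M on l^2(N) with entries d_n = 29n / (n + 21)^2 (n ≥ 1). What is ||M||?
||M|| = 29/84 (attained at n = 21)

For M diagonal, ||M|| = sup_n |d_n|. Treat f(x) = 29x / (x + 21)^2 for real x > 0. By the quotient rule, f'(x) = 29(21 - x)/(x + 21)^3, which is positive for x < 21 and negative for x > 21. So f has a unique maximum at x = 21, and since 21 is a positive integer, the supremum over n ≥ 1 is attained at n = 21: d_21 = 29·21/(21 + 21)^2 = 29·21/1764 = 29/84. Hence ||M|| = 29/84.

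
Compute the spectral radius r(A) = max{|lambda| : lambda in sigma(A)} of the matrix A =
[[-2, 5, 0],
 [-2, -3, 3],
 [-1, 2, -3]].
r(A) ≈ 5.0491

The eigenvalues of A are the roots of its characteristic polynomial. With M = A (coefficients from the trace, the sum of principal 2x2 minors, and det A):
  p(λ) = det(λ I - M) = λ^3 + 8λ^2 + 25λ + 51.
No integer candidate from the rational root theorem (±divisors of 51) is a root, so the roots are irrational. The cubic discriminant is Δ = -13575 < 0, so there is one real root and a complex-conjugate pair. p(-6) = -27 and p(-5) = 1 have opposite signs, so a root lies in (-6, -5); Newton's method refines it to λ ≈ -5.0491. Dividing out (λ - (-5.0491)) leaves approximately λ^2 + 2.9509λ + 10.1007. For λ^2 + 2.9509λ + 10.1007 the discriminant is -31.6953. It is negative, so the remaining roots are the complex-conjugate pair λ ≈ -1.4754 ± 2.8149i. Their product equals the constant term, so |λ|^2 ≈ 10.1007 and |λ| ≈ 3.1782.
Thus the eigenvalues (to 4 decimals) are -5.0491 (modulus 5.0491); -1.4754 ± 2.8149i (modulus 3.1782). The spectral radius is the largest modulus: r(A) ≈ 5.0491. (Cross-check: r(A) ≤ ||A||_2 ≈ 6.8145; equality holds whenever A is normal, though it can also hold for some non-normal A.)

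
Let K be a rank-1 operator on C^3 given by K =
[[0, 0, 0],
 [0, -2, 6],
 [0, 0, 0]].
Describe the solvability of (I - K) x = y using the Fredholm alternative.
(I - K) is invertible (det(I - K) = 3 ≠ 0), so for every y in C^3 the equation (I - K) x = y has a unique solution.

K has rank 1, so it is an outer product K = u v^T: every row of K is a multiple of one row vector. Reading off the entries, u = (0, 2, 0) and v = (0, -1, 3) (row i of K equals u_i·v^T). A rank-one matrix u v^T satisfies K u = u (v·u) and kills the (2)-dimensional subspace v^⊥, so its characteristic polynomial is lambda^2 (lambda - v·u) with v·u = tr K = -2. Hence the eigenvalues of I - K are 1 (multiplicity 2) and 1 - (-2) = 3, so det(I - K) = 3. (Direct check: I - K =
[[1, 0, 0],
 [0, 3, -6],
 [0, 0, 1]]
has determinant 3.) The finite-dimensional Fredholm alternative says: either (I - K) is invertible, or ker(I - K) ≠ {0} and then range(I - K) = ker((I - K)^*)^⊥, with dim ker(I - K) = dim ker((I - K)^*). Since det(I - K) ≠ 0, 1 is not an eigenvalue of K and ker(I - K) = {0}, so we are in the first case: for every y there is a unique x = (I - K)^(-1) y. Explicitly, by the Sherman–Morrison formula, (I - u v^T)^(-1) = I + u v^T/(1 - v·u), i.e. (I - K)^(-1) = I + K/(3).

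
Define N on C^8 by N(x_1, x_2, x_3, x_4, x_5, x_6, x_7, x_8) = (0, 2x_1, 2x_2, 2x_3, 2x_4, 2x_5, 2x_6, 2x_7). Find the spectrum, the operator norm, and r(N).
sigma(N) = {0}; ||N|| = 2; r(N) = 0. (N is nilpotent with N^8 = 0.)

On C^8, N is a strictly lower-triangular matrix with 2 on the subdiagonal and zeros elsewhere, so its characteristic polynomial is lambda^8 and every eigenvalue is 0: sigma(N) = {0}. For the operator norm, N e_i = 2e_{i+1} for i = 1, ..., 7 and N e_8 = 0, so the singular values of N are 2 (with multiplicity 7) and 0; hence ||N|| = 2. The spectral radius r(N) = max|lambda| = 0. Note ||N|| > r(N) — characteristic of non-normal nilpotent operators. Indeed N^8 = 0.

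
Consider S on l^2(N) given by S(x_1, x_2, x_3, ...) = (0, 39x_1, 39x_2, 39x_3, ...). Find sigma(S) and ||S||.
sigma(S) = closed disk {z in C : |z| ≤ 39}; ||S|| = 39

Note S = 39·U where U is the unit right shift (U x)_k = x_{k-1} (with x_0 := 0); so ||S|| = 39||U|| and sigma(S) = 39·sigma(U). ||S x||^2 = sum_{k≥1} |39x_k|^2 = 1521||x||^2, so ||S|| = 39 and sigma(S) ⊂ {|z| ≤ 39}. For any |lambda| < 39, the equation (S - lambda I) x = 0 forces x_1 = 0, then 39x_k = lambda x_{k+1} ⇒ x = 0, so S has no eigenvalues. But (S - lambda I) is not surjective for |lambda| < 39: solving (S - lambda I) x = e_1 would require x_n proportional to (lambda/39)^(-n), which is not in l^2. So every |lambda| < 39 lies in the residual spectrum. The boundary |lambda| = 39 is in the approximate point spectrum (the spectrum is closed). Hence sigma(S) is the closed disk of radius 39.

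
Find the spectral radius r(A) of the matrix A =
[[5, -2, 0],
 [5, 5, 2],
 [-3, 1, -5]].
r(A) ≈ 5.8397

The eigenvalues of A are the roots of its characteristic polynomial. With M = A (coefficients from the trace, the sum of principal 2x2 minors, and det A):
  p(λ) = det(λ I - M) = λ^3 - 5λ^2 - 17λ + 173.
No integer candidate from the rational root theorem (±divisors of 173) is a root, so the roots are irrational. The cubic discriminant is Δ = -430016 < 0, so there is one real root and a complex-conjugate pair. p(-6) = -121 and p(-5) = 8 have opposite signs, so a root lies in (-6, -5); Newton's method refines it to λ ≈ -5.0731. Dividing out (λ - (-5.0731)) leaves approximately λ^2 - 10.0731λ + 34.1016. For λ^2 - 10.0731λ + 34.1016 the discriminant is -34.9393. It is negative, so the remaining roots are the complex-conjugate pair λ ≈ 5.0365 ± 2.9555i. Their product equals the constant term, so |λ|^2 ≈ 34.1016 and |λ| ≈ 5.8397.
Thus the eigenvalues (to 4 decimals) are -5.0731 (modulus 5.0731); 5.0365 ± 2.9555i (modulus 5.8397). The spectral radius is the largest modulus: r(A) ≈ 5.8397. (Cross-check: r(A) ≤ ||A||_2 ≈ 8.7591; equality holds whenever A is normal, though it can also hold for some non-normal A.)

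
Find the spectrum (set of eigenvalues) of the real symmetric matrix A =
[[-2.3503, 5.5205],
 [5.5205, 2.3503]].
sigma(A) ≈ {-6, 6}

A is real symmetric, so its spectrum consists of real eigenvalues. Expanding the characteristic polynomial of the displayed matrix gives
  det(λ I - A) = p(λ) = λ^2 + (0)λ + (-36).
Solving p(λ) = 0 yields eigenvalues ≈ -6, 6. (A is shown rounded to 4 decimals, so these recover the underlying integer eigenvalues to within that precision.)
Verification: the trace of A = 0 equals the sum of eigenvalues 0, and det(A) ≈ -35.9998 matches the eigenvalue product -36.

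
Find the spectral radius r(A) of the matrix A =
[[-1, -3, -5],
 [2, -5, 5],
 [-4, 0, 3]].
r(A) ≈ 6.2533

The eigenvalues of A are the roots of its characteristic polynomial. With M = A (coefficients from the trace, the sum of principal 2x2 minors, and det A):
  p(λ) = det(λ I - M) = λ^3 + 3λ^2 - 27λ - 193.
No integer candidate from the rational root theorem (±divisors of 193) is a root, so the roots are irrational. The cubic discriminant is Δ = -618192 < 0, so there is one real root and a complex-conjugate pair. p(6) = -31 and p(7) = 108 have opposite signs, so a root lies in (6, 7); Newton's method refines it to λ ≈ 6.2533. Dividing out (λ - (6.2533)) leaves approximately λ^2 + 9.2533λ + 30.8637. For λ^2 + 9.2533λ + 30.8637 the discriminant is -37.8312. It is negative, so the remaining roots are the complex-conjugate pair λ ≈ -4.6267 ± 3.0754i. Their product equals the constant term, so |λ|^2 ≈ 30.8637 and |λ| ≈ 5.5555.
Thus the eigenvalues (to 4 decimals) are 6.2533 (modulus 6.2533); -4.6267 ± 3.0754i (modulus 5.5555). The spectral radius is the largest modulus: r(A) ≈ 6.2533. (Cross-check: r(A) ≤ ||A||_2 ≈ 7.9468; equality holds whenever A is normal, though it can also hold for some non-normal A.)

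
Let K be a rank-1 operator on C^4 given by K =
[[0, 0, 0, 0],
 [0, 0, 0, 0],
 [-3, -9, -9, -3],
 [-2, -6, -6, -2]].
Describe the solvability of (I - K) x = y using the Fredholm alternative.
(I - K) is invertible (det(I - K) = 12 ≠ 0), so for every y in C^4 the equation (I - K) x = y has a unique solution.

K has rank 1, so it is an outer product K = u v^T: every row of K is a multiple of one row vector. Reading off the entries, u = (0, 0, -3, -2) and v = (1, 3, 3, 1) (row i of K equals u_i·v^T). A rank-one matrix u v^T satisfies K u = u (v·u) and kills the (3)-dimensional subspace v^⊥, so its characteristic polynomial is lambda^3 (lambda - v·u) with v·u = tr K = -11. Hence the eigenvalues of I - K are 1 (multiplicity 3) and 1 - (-11) = 12, so det(I - K) = 12. (Direct check: I - K =
[[1, 0, 0, 0],
 [0, 1, 0, 0],
 [3, 9, 10, 3],
 [2, 6, 6, 3]]
has determinant 12.) The finite-dimensional Fredholm alternative says: either (I - K) is invertible, or ker(I - K) ≠ {0} and then range(I - K) = ker((I - K)^*)^⊥, with dim ker(I - K) = dim ker((I - K)^*). Since det(I - K) ≠ 0, 1 is not an eigenvalue of K and ker(I - K) = {0}, so we are in the first case: for every y there is a unique x = (I - K)^(-1) y. Explicitly, by the Sherman–Morrison formula, (I - u v^T)^(-1) = I + u v^T/(1 - v·u), i.e. (I - K)^(-1) = I + K/(12).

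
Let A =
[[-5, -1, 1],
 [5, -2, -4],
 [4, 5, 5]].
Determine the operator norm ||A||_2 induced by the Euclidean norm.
||A||_2 ≈ 8.6338 (= sqrt(largest eigenvalue of A^T A))

||A||_2 = sigma_max(A) = sqrt(lambda_max(A^T A)). Form the symmetric matrix M = A^T A =
[[66, 15, -5],
 [15, 30, 32],
 [-5, 32, 42]].
Its characteristic polynomial (trace, sum of principal 2x2 minors, determinant of M give the coefficients) is
  p(λ) = det(λ I - M) = λ^3 - 138λ^2 + 4738λ - 576.
No integer candidate from the rational root theorem (±divisors of 576) is a root, so the roots are irrational. The cubic discriminant is Δ = 2780294000 > 0, so there are three distinct real roots. p(0) = -576 and p(1) = 4025 have opposite signs, so a root lies in (0, 1); Newton's method refines it to λ ≈ 0.122. p(63) = 243 and p(64) = -448 have opposite signs, so a root lies in (63, 64); Newton's method refines it to λ ≈ 63.3348. p(74) = -428 and p(75) = 399 have opposite signs, so a root lies in (74, 75); Newton's method refines it to λ ≈ 74.5432. Check (Vieta): the three roots sum to 138, matching tr M = 138.
So the eigenvalues of A^T A are ≈ 0.122, 63.3348, 74.5432 (all ≥ 0, as they must be for A^T A). The largest is λ_max ≈ 74.5432, hence ||A||_2 = sqrt(λ_max) ≈ 8.6338.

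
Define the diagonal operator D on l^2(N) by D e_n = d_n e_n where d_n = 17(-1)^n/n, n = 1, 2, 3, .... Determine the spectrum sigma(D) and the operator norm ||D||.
sigma(D) = {17(-1)^n/n : n ≥ 1} ∪ {0}; ||D|| = 17

A bounded diagonal operator on l^2 with diagonal entries d_n has spectrum equal to the closure of {d_n : n ≥ 1}: every d_n is an eigenvalue (with eigenvector e_n), so {d_n} ⊂ sigma(D); the spectrum is closed, so its closure is too; and for lambda not in the closure, (D - lambda I) has bounded inverse (the diagonal entries 1/(d_n - lambda) are bounded). For our sequence d_n = 17(-1)^n/n, n = 1, 2, 3, ...:
  - {d_n} = {17(-1)^n/n : n ≥ 1}; the only limit point is 0
  - closure = {17(-1)^n/n : n ≥ 1} ∪ {0}
For the norm: a diagonal operator has ||D|| = sup_n |d_n|. Here |d_n| = 17/n is decreasing, so sup_n |d_n| = |d_1| = 17. So ||D|| = 17.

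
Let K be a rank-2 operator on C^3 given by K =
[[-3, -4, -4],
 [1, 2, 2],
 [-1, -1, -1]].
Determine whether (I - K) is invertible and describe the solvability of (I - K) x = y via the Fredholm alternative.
(I - K) is singular (det(I - K) = 0, i.e. 1 ∈ sigma(K)). (I - K) x = y is solvable iff y ⊥ ker((I - K)^*) = span{(0, 1, 1)}, i.e. iff y_2 + y_3 = 0. When solvable, x is determined up to adding multiples of (-1, 1, 0) (ker(I - K) = span{(-1, 1, 0)}, dimension 1).

K has rank 2 and factors as K = U V^T = u1 v1^T + u2 v2^T with u1 = (2, 0, 1), v1 = (-1, -1, -1), u2 = (1, -1, 0), v2 = (-1, -2, -2) (multiplying out reproduces the displayed K). The nonzero eigenvalues of U V^T coincide with those of the 2 x 2 matrix G = V^T U = [[v1·u1, v1·u2], [v2·u1, v2·u2]] = [[-3, 0], [-4, 1]], and by the Sylvester determinant identity det(I_3 - U V^T) = det(I_2 - V^T U) = det([[4, 0], [4, 0]]) = (4)(0) - (0)(4) = 0. (Direct check: I - K =
[[4, 4, 4],
 [-1, -1, -2],
 [1, 1, 2]]
has determinant 0.) So 1 is an eigenvalue of K and (I - K) is not invertible. The finite-dimensional Fredholm alternative says: either (I - K) is invertible, or ker(I - K) ≠ {0} and then range(I - K) = ker((I - K)^*)^⊥, with dim ker(I - K) = dim ker((I - K)^*). We are in the second case, so we compute both kernels via the 2 x 2 reduction. If (I - U V^T) x = 0 then x = U (V^T x) lies in the column space of U; writing x = U b gives U (I_2 - G) b = 0, and since u1, u2 are independent, (I_2 - G) b = 0. With I_2 - G = [[4, 0], [4, 0]] (singular, as its determinant is 0) a null vector is b = (0, -1), so ker(I - K) = span{0·u1 + (-1)·u2} = span{(-1, 1, 0)}. For the adjoint, (I - K)^* = I - K^T = I - V U^T, and the same argument gives ker((I - K)^*) = {V a : (I_2 - G)^T a = 0}; (I_2 - G)^T = [[4, 4], [0, 0]] has null vector a = (1, -1), so ker((I - K)^*) = span{1·v1 + (-1)·v2} = span{(0, 1, 1)}. (Both kernels are 1-dimensional, matching rank(I - K) = 2.) Therefore (I - K) x = y is solvable iff <y, (0, 1, 1)> = 0, i.e. iff y_2 + y_3 = 0; when solvable the solution set is the line x_p + c·(-1, 1, 0), c ∈ C.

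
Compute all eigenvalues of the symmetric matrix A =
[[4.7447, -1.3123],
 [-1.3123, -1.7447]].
sigma(A) ≈ {-2, 5}

A is real symmetric, so its spectrum consists of real eigenvalues. Expanding the characteristic polynomial of the displayed matrix gives
  det(λ I - A) = p(λ) = λ^2 + (-3)λ + (-10).
Solving p(λ) = 0 yields eigenvalues ≈ -2, 5. (A is shown rounded to 4 decimals, so these recover the underlying integer eigenvalues to within that precision.)
Verification: the trace of A = 3 equals the sum of eigenvalues 3, and det(A) ≈ -10.0002 matches the eigenvalue product -10.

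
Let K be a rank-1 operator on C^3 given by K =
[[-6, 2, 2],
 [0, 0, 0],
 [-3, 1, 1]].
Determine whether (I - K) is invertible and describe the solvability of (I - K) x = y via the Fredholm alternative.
(I - K) is invertible (det(I - K) = 6 ≠ 0), so for every y in C^3 the equation (I - K) x = y has a unique solution.

K has rank 1, so it is an outer product K = u v^T: every row of K is a multiple of one row vector. Reading off the entries, u = (2, 0, 1) and v = (-3, 1, 1) (row i of K equals u_i·v^T). A rank-one matrix u v^T satisfies K u = u (v·u) and kills the (2)-dimensional subspace v^⊥, so its characteristic polynomial is lambda^2 (lambda - v·u) with v·u = tr K = -5. Hence the eigenvalues of I - K are 1 (multiplicity 2) and 1 - (-5) = 6, so det(I - K) = 6. (Direct check: I - K =
[[7, -2, -2],
 [0, 1, 0],
 [3, -1, 0]]
has determinant 6.) The finite-dimensional Fredholm alternative says: either (I - K) is invertible, or ker(I - K) ≠ {0} and then range(I - K) = ker((I - K)^*)^⊥, with dim ker(I - K) = dim ker((I - K)^*). Since det(I - K) ≠ 0, 1 is not an eigenvalue of K and ker(I - K) = {0}, so we are in the first case: for every y there is a unique x = (I - K)^(-1) y. Explicitly, by the Sherman–Morrison formula, (I - u v^T)^(-1) = I + u v^T/(1 - v·u), i.e. (I - K)^(-1) = I + K/(6).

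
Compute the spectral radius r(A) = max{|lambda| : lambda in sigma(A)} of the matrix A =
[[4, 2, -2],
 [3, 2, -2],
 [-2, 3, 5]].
r(A) ≈ 5.2963

The eigenvalues of A are the roots of its characteristic polynomial. With M = A (coefficients from the trace, the sum of principal 2x2 minors, and det A):
  p(λ) = det(λ I - M) = λ^3 - 11λ^2 + 34λ - 16.
No integer candidate from the rational root theorem (±divisors of 16) is a root, so the roots are irrational. The cubic discriminant is Δ = -1724 < 0, so there is one real root and a complex-conjugate pair. p(0) = -16 and p(1) = 8 have opposite signs, so a root lies in (0, 1); Newton's method refines it to λ ≈ 0.5704. Dividing out (λ - (0.5704)) leaves approximately λ^2 - 10.4296λ + 28.0511. For λ^2 - 10.4296λ + 28.0511 the discriminant is -3.4275. It is negative, so the remaining roots are the complex-conjugate pair λ ≈ 5.2148 ± 0.9257i. Their product equals the constant term, so |λ|^2 ≈ 28.0511 and |λ| ≈ 5.2963.
Thus the eigenvalues (to 4 decimals) are 0.5704 (modulus 0.5704); 5.2148 ± 0.9257i (modulus 5.2963). The spectral radius is the largest modulus: r(A) ≈ 5.2963. (Cross-check: r(A) ≤ ||A||_2 ≈ 7.4219; equality holds whenever A is normal, though it can also hold for some non-normal A.)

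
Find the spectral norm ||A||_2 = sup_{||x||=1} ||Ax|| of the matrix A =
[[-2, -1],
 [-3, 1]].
||A||_2 = sqrt((15 + sqrt(125))/2) ≈ 3.618 (= sqrt(largest eigenvalue of A^T A))

||A||_2 = sigma_max(A) = sqrt(lambda_max(A^T A)). Form the symmetric matrix M = A^T A =
[[13, -1],
 [-1, 2]].
Its characteristic polynomial (trace, determinant of M give the coefficients) is
  p(λ) = det(λ I - M) = λ^2 - 15λ + 25.
For λ^2 - 15λ + 25 the discriminant is 125. It is nonnegative but not a perfect square, so the roots are real and irrational: λ = (15 ± sqrt(125))/2 ≈ 13.0902, 1.9098.
So the eigenvalues of A^T A are ≈ 1.9098, 13.0902 (all ≥ 0, as they must be for A^T A). The largest is λ_max = (15 + sqrt(125))/2 ≈ 13.0902, hence ||A||_2 = sqrt(λ_max) = sqrt((15 + sqrt(125))/2) ≈ 3.618.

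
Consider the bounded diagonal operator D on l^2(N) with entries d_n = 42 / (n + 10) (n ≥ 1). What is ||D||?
||D|| = 42/11 (attained at n = 1)

For D diagonal, ||D|| = sup_n |d_n| = sup_n 42/(n + 10). This is positive and strictly decreasing in n, so the supremum is attained at n = 1: d_1 = 42/(1 + 10) = 42/11. Hence ||D|| = 42/11.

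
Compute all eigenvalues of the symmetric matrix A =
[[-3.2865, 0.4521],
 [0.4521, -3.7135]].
sigma(A) ≈ {-4, -3}

A is real symmetric, so its spectrum consists of real eigenvalues. Expanding the characteristic polynomial of the displayed matrix gives
  det(λ I - A) = p(λ) = λ^2 + (7)λ + (12).
Solving p(λ) = 0 yields eigenvalues ≈ -4, -3. (A is shown rounded to 4 decimals, so these recover the underlying integer eigenvalues to within that precision.)
Verification: the trace of A = -7 equals the sum of eigenvalues -7, and det(A) ≈ 12.0000 matches the eigenvalue product 12.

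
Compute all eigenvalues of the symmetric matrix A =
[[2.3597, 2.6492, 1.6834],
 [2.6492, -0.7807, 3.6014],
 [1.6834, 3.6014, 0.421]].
sigma(A) ≈ {-4, 0, 6}

A is real symmetric, so its spectrum consists of real eigenvalues. Expanding the characteristic polynomial of the displayed matrix gives
  det(λ I - A) = p(λ) = λ^3 + (-2)λ^2 + (-24)λ + (0.0013).
Solving p(λ) = 0 yields eigenvalues ≈ -4, 0, 6. (A is shown rounded to 4 decimals, so these recover the underlying integer eigenvalues to within that precision.)
Verification: the trace of A = 2 equals the sum of eigenvalues 2, and det(A) ≈ -0.0013 matches the eigenvalue product 0.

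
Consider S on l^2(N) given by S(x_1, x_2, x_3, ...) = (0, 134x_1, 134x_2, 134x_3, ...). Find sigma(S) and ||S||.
sigma(S) = closed disk {z in C : |z| ≤ 134}; ||S|| = 134

Note S = 134·U where U is the unit right shift (U x)_k = x_{k-1} (with x_0 := 0); so ||S|| = 134||U|| and sigma(S) = 134·sigma(U). ||S x||^2 = sum_{k≥1} |134x_k|^2 = 17956||x||^2, so ||S|| = 134 and sigma(S) ⊂ {|z| ≤ 134}. For any |lambda| < 134, the equation (S - lambda I) x = 0 forces x_1 = 0, then 134x_k = lambda x_{k+1} ⇒ x = 0, so S has no eigenvalues. But (S - lambda I) is not surjective for |lambda| < 134: solving (S - lambda I) x = e_1 would require x_n proportional to (lambda/134)^(-n), which is not in l^2. So every |lambda| < 134 lies in the residual spectrum. The boundary |lambda| = 134 is in the approximate point spectrum (the spectrum is closed). Hence sigma(S) is the closed disk of radius 134.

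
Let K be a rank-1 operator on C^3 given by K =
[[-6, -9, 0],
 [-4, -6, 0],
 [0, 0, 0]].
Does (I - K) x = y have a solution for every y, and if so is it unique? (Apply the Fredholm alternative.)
(I - K) is invertible (det(I - K) = 13 ≠ 0), so for every y in C^3 the equation (I - K) x = y has a unique solution.

K has rank 1, so it is an outer product K = u v^T: every row of K is a multiple of one row vector. Reading off the entries, u = (3, 2, 0) and v = (-2, -3, 0) (row i of K equals u_i·v^T). A rank-one matrix u v^T satisfies K u = u (v·u) and kills the (2)-dimensional subspace v^⊥, so its characteristic polynomial is lambda^2 (lambda - v·u) with v·u = tr K = -12. Hence the eigenvalues of I - K are 1 (multiplicity 2) and 1 - (-12) = 13, so det(I - K) = 13. (Direct check: I - K =
[[7, 9, 0],
 [4, 7, 0],
 [0, 0, 1]]
has determinant 13.) The finite-dimensional Fredholm alternative says: either (I - K) is invertible, or ker(I - K) ≠ {0} and then range(I - K) = ker((I - K)^*)^⊥, with dim ker(I - K) = dim ker((I - K)^*). Since det(I - K) ≠ 0, 1 is not an eigenvalue of K and ker(I - K) = {0}, so we are in the first case: for every y there is a unique x = (I - K)^(-1) y. Explicitly, by the Sherman–Morrison formula, (I - u v^T)^(-1) = I + u v^T/(1 - v·u), i.e. (I - K)^(-1) = I + K/(13).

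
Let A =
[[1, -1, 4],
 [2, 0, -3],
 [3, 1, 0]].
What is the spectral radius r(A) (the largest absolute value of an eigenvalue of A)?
r(A) = 4

The eigenvalues of A are the roots of its characteristic polynomial. With M = A (coefficients from the trace, the sum of principal 2x2 minors, and det A):
  p(λ) = det(λ I - M) = λ^3 - λ^2 - 7λ - 20.
By the rational root theorem any rational root is an integer divisor of 20. Testing λ = 4: p(4) = 64 - 16 - 28 - 20 = 0, so λ = 4 is a root. Dividing out (λ - 4) leaves p(λ) = (λ - 4)(λ^2 + 3λ + 5). For λ^2 + 3λ + 5 the discriminant is -11. It is negative, so the roots are the complex-conjugate pair λ = -3/2 ± (sqrt(11)/2) i ≈ -1.5 ± 1.6583i. For a conjugate pair the product of the roots equals the constant term, so |λ|^2 = 5 and |λ| = sqrt(5) ≈ 2.2361.
Thus the eigenvalues (to 4 decimals) are -1.5 ± 1.6583i (modulus 2.2361); 4 (modulus 4). The spectral radius is the largest modulus: r(A) = 4. (Cross-check: r(A) ≤ ||A||_2 ≈ 5.1106; equality holds whenever A is normal, though it can also hold for some non-normal A.)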